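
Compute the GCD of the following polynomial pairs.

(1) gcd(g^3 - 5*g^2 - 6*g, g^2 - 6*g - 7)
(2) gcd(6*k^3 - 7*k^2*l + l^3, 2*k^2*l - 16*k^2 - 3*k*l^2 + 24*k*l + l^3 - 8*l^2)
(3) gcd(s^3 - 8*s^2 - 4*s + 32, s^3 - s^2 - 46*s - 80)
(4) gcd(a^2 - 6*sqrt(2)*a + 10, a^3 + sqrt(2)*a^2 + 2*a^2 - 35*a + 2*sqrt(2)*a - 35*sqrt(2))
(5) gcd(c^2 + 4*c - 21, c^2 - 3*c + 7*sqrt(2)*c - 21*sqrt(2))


(1) = gcd(g*(g - 6)*(g + 1), (g - 7)*(g + 1)) = g + 1
(2) = 2*k^2 - 3*k*l + l^2
(3) = s^2 - 6*s - 16
(4) = 1
(5) = c - 3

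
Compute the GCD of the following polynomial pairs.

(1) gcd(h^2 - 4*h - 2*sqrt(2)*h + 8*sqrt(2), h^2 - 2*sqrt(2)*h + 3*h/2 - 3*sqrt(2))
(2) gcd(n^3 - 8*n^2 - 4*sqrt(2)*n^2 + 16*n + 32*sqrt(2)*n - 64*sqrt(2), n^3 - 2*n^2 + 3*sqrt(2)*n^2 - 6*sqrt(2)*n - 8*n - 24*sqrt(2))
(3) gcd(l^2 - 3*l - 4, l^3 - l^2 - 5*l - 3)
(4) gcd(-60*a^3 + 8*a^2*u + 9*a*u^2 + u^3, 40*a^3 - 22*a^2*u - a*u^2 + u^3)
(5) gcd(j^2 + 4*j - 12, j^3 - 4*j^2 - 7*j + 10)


(1) = gcd((h - 4)*(h - 2*sqrt(2)), (h + 3/2)*(h - 2*sqrt(2))) = h - 2*sqrt(2)
(2) = gcd((n - 4)^2*(n - 4*sqrt(2)), (n - 4)*(n + 2)*(n + 3*sqrt(2))) = n - 4
(3) = gcd((l - 4)*(l + 1), (l - 3)*(l + 1)^2) = l + 1
(4) = gcd((-2*a + u)*(5*a + u)*(6*a + u), (-4*a + u)*(-2*a + u)*(5*a + u)) = -10*a^2 + 3*a*u + u^2
(5) = gcd((j - 2)*(j + 6), (j - 5)*(j - 1)*(j + 2)) = 1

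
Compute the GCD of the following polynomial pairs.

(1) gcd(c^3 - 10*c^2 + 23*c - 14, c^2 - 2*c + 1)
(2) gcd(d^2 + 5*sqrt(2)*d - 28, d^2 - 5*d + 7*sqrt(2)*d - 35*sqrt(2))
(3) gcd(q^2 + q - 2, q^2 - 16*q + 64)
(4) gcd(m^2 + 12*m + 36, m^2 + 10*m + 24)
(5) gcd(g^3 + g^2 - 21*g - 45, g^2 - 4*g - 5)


(1) = c - 1
(2) = d + 7*sqrt(2)
(3) = 1
(4) = gcd((m + 6)^2, (m + 4)*(m + 6)) = m + 6
(5) = gcd((g - 5)*(g + 3)^2, (g - 5)*(g + 1)) = g - 5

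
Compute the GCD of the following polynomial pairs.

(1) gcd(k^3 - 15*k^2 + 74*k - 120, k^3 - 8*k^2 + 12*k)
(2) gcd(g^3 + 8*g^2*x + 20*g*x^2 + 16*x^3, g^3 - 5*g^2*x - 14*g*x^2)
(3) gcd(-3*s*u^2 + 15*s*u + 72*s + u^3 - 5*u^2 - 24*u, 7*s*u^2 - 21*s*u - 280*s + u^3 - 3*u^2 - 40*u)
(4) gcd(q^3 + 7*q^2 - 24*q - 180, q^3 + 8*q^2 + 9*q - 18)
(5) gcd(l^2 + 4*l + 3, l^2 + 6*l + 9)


(1) = k - 6
(2) = gcd((g + 2*x)^2*(g + 4*x), g*(g - 7*x)*(g + 2*x)) = g + 2*x
(3) = u - 8
(4) = q + 6
(5) = l + 3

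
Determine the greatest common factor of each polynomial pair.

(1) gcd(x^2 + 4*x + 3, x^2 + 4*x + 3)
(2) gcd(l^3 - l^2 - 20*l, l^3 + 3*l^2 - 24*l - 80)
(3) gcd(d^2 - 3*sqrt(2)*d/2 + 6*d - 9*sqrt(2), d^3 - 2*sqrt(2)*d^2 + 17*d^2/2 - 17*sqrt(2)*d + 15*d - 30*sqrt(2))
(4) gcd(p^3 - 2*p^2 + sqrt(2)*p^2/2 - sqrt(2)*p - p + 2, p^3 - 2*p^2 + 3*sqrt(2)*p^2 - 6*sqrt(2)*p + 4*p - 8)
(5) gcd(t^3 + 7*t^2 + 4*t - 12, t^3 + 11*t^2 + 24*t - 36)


(1) = gcd((x + 1)*(x + 3), (x + 1)*(x + 3)) = x^2 + 4*x + 3
(2) = gcd(l*(l - 5)*(l + 4), (l - 5)*(l + 4)^2) = l^2 - l - 20
(3) = gcd((d + 6)*(d - 3*sqrt(2)/2), (d + 5/2)*(d + 6)*(d - 2*sqrt(2))) = d + 6
(4) = gcd((p - 2)*(p - sqrt(2)/2)*(p + sqrt(2)), (p - 2)*(p + sqrt(2))*(p + 2*sqrt(2))) = p^2 + p*(-2 + sqrt(2)) - 2*sqrt(2)
(5) = gcd((t - 1)*(t + 2)*(t + 6), (t - 1)*(t + 6)^2) = t^2 + 5*t - 6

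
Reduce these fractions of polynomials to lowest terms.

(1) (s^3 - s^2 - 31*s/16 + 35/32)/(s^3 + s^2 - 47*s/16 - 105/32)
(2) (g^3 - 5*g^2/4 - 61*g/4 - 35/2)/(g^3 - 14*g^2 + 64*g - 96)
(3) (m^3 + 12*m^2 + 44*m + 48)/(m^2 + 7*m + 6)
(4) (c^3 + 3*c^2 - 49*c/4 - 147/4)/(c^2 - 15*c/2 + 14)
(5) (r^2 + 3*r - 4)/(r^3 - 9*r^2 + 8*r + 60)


(1) = (2*s - 1)/(2*s + 3)
(2) = (4*g^3 - 5*g^2 - 61*g - 70)/(4*g^3 - 56*g^2 + 256*g - 384)
(3) = (m^2 + 6*m + 8)/(m + 1)
(4) = (2*c^2 + 13*c + 21)/(2*c - 8)
(5) = (r^2 + 3*r - 4)/(r^3 - 9*r^2 + 8*r + 60)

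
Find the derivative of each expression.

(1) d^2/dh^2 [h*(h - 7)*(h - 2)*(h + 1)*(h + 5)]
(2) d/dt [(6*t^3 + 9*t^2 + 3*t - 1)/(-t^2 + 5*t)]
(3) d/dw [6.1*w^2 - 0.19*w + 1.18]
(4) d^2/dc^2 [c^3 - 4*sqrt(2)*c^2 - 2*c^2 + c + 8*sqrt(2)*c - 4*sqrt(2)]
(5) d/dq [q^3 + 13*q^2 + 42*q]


(1) = 20*h^3 - 36*h^2 - 210*h + 78
(2) = (-6*t^4 + 60*t^3 + 48*t^2 - 2*t + 5)/(t^2*(t^2 - 10*t + 25))
(3) = 12.2*w - 0.19
(4) = 6*c - 8*sqrt(2) - 4
(5) = 3*q^2 + 26*q + 42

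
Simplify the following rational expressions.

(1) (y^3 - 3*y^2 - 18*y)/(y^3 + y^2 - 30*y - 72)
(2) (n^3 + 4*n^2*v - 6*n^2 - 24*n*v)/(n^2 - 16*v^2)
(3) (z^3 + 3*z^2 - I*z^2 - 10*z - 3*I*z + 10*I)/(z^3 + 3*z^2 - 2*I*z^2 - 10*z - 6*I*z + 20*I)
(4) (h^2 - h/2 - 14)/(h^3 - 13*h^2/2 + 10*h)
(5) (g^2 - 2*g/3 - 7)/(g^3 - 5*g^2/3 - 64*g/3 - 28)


(1) = y/(y + 4)
(2) = (-n^2 + 6*n)/(-n + 4*v)
(3) = (z - I)/(z - 2*I)
(4) = (2*h + 7)/(2*h^2 - 5*h)
(5) = (g - 3)/(g^2 - 4*g - 12)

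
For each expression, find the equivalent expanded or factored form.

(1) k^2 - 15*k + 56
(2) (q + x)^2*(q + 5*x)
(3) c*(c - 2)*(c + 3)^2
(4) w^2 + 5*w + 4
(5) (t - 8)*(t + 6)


(1) = (k - 8)*(k - 7)
(2) = q^3 + 7*q^2*x + 11*q*x^2 + 5*x^3
(3) = c^4 + 4*c^3 - 3*c^2 - 18*c
(4) = (w + 1)*(w + 4)
(5) = t^2 - 2*t - 48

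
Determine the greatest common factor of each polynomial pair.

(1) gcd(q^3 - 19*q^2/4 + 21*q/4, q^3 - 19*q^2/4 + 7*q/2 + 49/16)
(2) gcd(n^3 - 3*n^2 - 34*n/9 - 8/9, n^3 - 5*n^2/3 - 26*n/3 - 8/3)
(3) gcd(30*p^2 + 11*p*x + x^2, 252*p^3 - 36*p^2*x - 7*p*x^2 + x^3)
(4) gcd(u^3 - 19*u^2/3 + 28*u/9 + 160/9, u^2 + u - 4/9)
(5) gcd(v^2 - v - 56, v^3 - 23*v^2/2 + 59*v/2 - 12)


(1) = q - 7/4
(2) = n^2 - 11*n/3 - 4/3
(3) = gcd((5*p + x)*(6*p + x), (-7*p + x)*(-6*p + x)*(6*p + x)) = 6*p + x
(4) = u + 4/3
(5) = v - 8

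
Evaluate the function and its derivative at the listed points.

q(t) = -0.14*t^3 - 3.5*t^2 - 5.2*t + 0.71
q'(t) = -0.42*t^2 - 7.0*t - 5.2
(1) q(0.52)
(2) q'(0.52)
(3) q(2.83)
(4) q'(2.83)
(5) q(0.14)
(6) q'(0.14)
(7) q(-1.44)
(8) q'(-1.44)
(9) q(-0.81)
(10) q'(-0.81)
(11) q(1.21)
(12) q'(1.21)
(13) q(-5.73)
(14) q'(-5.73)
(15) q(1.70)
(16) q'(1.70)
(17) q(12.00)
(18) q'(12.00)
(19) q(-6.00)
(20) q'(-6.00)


(1) = -2.96
(2) = -8.95
(3) = -45.21
(4) = -28.37
(5) = -0.09
(6) = -6.19
(7) = 1.36
(8) = 4.01
(9) = 2.70
(10) = 0.19
(11) = -10.95
(12) = -14.28
(13) = -58.07
(14) = 21.12
(15) = -18.93
(16) = -18.31
(17) = -807.61
(18) = -149.68
(19) = -63.85
(20) = 21.68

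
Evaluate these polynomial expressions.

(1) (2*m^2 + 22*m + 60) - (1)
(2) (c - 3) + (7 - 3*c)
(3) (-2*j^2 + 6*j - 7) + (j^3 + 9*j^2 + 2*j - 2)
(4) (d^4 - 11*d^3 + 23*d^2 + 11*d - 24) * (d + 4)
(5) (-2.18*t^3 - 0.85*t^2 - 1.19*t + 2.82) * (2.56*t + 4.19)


(1) = 2*m^2 + 22*m + 59
(2) = 4 - 2*c
(3) = j^3 + 7*j^2 + 8*j - 9
(4) = d^5 - 7*d^4 - 21*d^3 + 103*d^2 + 20*d - 96
(5) = -5.5808*t^4 - 11.3102*t^3 - 6.6079*t^2 + 2.2331*t + 11.8158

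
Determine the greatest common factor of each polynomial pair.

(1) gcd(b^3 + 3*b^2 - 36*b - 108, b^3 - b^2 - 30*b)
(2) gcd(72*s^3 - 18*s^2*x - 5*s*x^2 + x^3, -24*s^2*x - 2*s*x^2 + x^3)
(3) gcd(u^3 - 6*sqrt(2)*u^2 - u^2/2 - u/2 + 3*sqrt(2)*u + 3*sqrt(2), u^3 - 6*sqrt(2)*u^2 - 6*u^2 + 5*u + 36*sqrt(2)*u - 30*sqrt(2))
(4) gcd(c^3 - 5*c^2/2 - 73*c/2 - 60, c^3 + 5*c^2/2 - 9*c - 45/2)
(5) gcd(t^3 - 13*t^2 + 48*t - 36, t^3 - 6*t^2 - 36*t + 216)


(1) = gcd((b - 6)*(b + 3)*(b + 6), b*(b - 6)*(b + 5)) = b - 6
(2) = gcd((-6*s + x)*(-3*s + x)*(4*s + x), x*(-6*s + x)*(4*s + x)) = -24*s^2 - 2*s*x + x^2
(3) = u^2 + u*(-6*sqrt(2) - 1) + 6*sqrt(2)
(4) = gcd((c - 8)*(c + 5/2)*(c + 3), (c - 3)*(c + 5/2)*(c + 3)) = c^2 + 11*c/2 + 15/2
(5) = t^2 - 12*t + 36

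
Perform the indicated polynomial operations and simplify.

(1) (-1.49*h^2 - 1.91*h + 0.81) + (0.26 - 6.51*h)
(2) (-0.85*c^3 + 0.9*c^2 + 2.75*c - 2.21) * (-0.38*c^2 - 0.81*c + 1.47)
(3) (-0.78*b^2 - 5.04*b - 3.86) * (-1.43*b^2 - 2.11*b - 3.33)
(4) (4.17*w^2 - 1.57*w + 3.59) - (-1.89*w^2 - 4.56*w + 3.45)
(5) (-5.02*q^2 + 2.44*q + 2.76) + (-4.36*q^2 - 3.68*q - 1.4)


(1) = -1.49*h^2 - 8.42*h + 1.07
(2) = 0.323*c^5 + 0.3465*c^4 - 3.0235*c^3 - 0.0647*c^2 + 5.8326*c - 3.2487
(3) = 1.1154*b^4 + 8.853*b^3 + 18.7516*b^2 + 24.9278*b + 12.8538
(4) = 6.06*w^2 + 2.99*w + 0.14
(5) = -9.38*q^2 - 1.24*q + 1.36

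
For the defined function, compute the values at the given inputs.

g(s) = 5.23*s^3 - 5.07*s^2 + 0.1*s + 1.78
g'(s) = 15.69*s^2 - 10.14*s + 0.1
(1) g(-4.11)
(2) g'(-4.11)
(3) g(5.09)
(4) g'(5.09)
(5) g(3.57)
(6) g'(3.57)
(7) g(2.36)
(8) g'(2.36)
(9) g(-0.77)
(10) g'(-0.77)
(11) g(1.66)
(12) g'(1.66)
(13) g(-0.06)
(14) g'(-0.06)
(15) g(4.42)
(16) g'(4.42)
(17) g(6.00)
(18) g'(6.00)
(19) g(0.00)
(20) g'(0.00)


(1) = -447.37
(2) = 306.81
(3) = 560.63
(4) = 354.99
(5) = 175.48
(6) = 163.87
(7) = 42.52
(8) = 63.56
(9) = -3.69
(10) = 17.21
(11) = 11.90
(12) = 26.50
(13) = 1.75
(14) = 0.76
(15) = 354.79
(16) = 261.81
(17) = 949.54
(18) = 504.10
(19) = 1.78
(20) = 0.10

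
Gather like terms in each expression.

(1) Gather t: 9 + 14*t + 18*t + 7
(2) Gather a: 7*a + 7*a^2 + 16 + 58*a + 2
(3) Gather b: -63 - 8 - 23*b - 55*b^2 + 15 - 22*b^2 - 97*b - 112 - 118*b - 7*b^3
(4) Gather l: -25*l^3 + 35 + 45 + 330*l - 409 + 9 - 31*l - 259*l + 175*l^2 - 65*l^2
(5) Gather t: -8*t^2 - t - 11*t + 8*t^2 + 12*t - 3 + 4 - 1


(1) = 32*t + 16
(2) = 7*a^2 + 65*a + 18
(3) = -7*b^3 - 77*b^2 - 238*b - 168
(4) = -25*l^3 + 110*l^2 + 40*l - 320
(5) = 0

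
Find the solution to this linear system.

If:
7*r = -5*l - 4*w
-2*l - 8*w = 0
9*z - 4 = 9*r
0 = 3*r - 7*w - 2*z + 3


Then:
l = -532/297
r = 304/297
w = 133/297
z = 436/297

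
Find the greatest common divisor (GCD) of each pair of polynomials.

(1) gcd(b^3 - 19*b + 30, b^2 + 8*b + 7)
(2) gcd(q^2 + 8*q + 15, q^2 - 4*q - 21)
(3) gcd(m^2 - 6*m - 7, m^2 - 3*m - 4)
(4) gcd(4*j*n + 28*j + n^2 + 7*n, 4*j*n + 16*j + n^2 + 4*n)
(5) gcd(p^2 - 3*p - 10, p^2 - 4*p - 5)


(1) = 1
(2) = gcd((q + 3)*(q + 5), (q - 7)*(q + 3)) = q + 3
(3) = m + 1
(4) = 4*j + n
(5) = gcd((p - 5)*(p + 2), (p - 5)*(p + 1)) = p - 5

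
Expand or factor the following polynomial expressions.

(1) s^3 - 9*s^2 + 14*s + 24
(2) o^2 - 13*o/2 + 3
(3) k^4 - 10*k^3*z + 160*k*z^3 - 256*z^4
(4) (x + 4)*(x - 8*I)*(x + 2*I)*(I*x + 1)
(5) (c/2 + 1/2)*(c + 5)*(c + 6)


(1) = (s - 6)*(s - 4)*(s + 1)
(2) = (o - 6)*(o - 1/2)
(3) = (k - 8*z)*(k - 4*z)*(k - 2*z)*(k + 4*z)
(4) = I*x^4 + 7*x^3 + 4*I*x^3 + 28*x^2 + 10*I*x^2 + 16*x + 40*I*x + 64
(5) = c^3/2 + 6*c^2 + 41*c/2 + 15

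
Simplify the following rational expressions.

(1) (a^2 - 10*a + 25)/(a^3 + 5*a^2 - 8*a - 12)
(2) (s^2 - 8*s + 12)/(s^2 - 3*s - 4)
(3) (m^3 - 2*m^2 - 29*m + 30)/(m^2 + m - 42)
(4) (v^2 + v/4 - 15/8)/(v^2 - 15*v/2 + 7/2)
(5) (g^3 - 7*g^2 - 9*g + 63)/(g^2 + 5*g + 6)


(1) = (a^2 - 10*a + 25)/(a^3 + 5*a^2 - 8*a - 12)
(2) = (s^2 - 8*s + 12)/(s^2 - 3*s - 4)
(3) = (m^2 + 4*m - 5)/(m + 7)
(4) = (8*v^2 + 2*v - 15)/(8*v^2 - 60*v + 28)
(5) = (g^2 - 10*g + 21)/(g + 2)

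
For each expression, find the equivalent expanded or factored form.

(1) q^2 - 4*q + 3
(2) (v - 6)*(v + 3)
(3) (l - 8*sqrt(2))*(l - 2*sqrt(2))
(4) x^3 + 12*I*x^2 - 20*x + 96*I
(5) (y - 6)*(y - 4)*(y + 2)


(1) = (q - 3)*(q - 1)
(2) = v^2 - 3*v - 18
(3) = l^2 - 10*sqrt(2)*l + 32
(4) = (x - 2*I)*(x + 6*I)*(x + 8*I)
(5) = y^3 - 8*y^2 + 4*y + 48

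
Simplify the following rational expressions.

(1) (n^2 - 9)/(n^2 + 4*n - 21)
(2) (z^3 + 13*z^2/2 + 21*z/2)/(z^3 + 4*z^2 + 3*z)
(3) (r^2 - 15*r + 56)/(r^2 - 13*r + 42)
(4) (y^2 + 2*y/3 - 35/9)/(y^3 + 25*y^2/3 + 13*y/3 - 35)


(1) = (n + 3)/(n + 7)
(2) = (2*z + 7)/(2*z + 2)
(3) = (r - 8)/(r - 6)
(4) = (3*y + 7)/(3*y^2 + 30*y + 63)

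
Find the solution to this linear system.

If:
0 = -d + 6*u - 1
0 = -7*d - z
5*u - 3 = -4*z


Then:
d = -13/163
u = 25/163
z = 91/163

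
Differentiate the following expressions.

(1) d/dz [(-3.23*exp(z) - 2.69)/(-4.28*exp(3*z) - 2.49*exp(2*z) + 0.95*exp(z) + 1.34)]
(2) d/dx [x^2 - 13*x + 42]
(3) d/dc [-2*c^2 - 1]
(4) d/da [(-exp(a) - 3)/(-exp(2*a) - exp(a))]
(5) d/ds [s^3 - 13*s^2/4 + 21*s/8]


(1) = (-(3.23*exp(z) + 2.69)*(12.84*exp(2*z) + 4.98*exp(z) - 0.95) + 13.8244*exp(3*z) + 8.0427*exp(2*z) - 3.0685*exp(z) - 4.3282)*exp(z)/(4.28*exp(3*z) + 2.49*exp(2*z) - 0.95*exp(z) - 1.34)^2
(2) = 2*x - 13
(3) = -4*c
(4) = (-exp(2*a) - 6*exp(a) - 3)*exp(-a)/(exp(2*a) + 2*exp(a) + 1)
(5) = 3*s^2 - 13*s/2 + 21/8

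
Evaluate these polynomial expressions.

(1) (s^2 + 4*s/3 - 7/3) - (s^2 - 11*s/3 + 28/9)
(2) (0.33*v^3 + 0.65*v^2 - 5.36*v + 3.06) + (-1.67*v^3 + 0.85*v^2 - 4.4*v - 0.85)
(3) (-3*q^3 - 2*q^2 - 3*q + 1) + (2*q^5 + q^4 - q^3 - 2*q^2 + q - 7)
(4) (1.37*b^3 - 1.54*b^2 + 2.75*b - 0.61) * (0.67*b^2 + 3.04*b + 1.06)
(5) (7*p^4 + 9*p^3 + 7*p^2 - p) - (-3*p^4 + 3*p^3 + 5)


(1) = 5*s - 49/9
(2) = -1.34*v^3 + 1.5*v^2 - 9.76*v + 2.21
(3) = 2*q^5 + q^4 - 4*q^3 - 4*q^2 - 2*q - 6
(4) = 0.9179*b^5 + 3.133*b^4 - 1.3869*b^3 + 6.3189*b^2 + 1.0606*b - 0.6466
(5) = 10*p^4 + 6*p^3 + 7*p^2 - p - 5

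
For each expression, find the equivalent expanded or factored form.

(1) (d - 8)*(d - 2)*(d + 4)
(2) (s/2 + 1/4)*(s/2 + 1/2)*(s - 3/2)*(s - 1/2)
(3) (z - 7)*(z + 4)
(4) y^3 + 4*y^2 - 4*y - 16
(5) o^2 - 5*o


(1) = d^3 - 6*d^2 - 24*d + 64
(2) = s^4/4 - s^3/8 - 7*s^2/16 + s/32 + 3/32
(3) = z^2 - 3*z - 28
(4) = (y - 2)*(y + 2)*(y + 4)
(5) = o*(o - 5)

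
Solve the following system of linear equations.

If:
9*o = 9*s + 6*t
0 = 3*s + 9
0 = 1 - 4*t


Then:
o = -17/6
s = -3
t = 1/4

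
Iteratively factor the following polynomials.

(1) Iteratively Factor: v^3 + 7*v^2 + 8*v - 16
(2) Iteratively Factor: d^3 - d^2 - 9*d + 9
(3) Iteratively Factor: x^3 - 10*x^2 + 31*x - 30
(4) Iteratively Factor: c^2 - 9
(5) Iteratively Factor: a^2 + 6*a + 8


(1) = (v + 4)*(v^2 + 3*v - 4) = (v - 1)*(v + 4)*(v + 4)
(2) = (d + 3)*(d^2 - 4*d + 3) = (d - 3)*(d + 3)*(d - 1)
(3) = (x - 2)*(x^2 - 8*x + 15) = (x - 3)*(x - 2)*(x - 5)
(4) = (c + 3)*(c - 3)
(5) = (a + 4)*(a + 2)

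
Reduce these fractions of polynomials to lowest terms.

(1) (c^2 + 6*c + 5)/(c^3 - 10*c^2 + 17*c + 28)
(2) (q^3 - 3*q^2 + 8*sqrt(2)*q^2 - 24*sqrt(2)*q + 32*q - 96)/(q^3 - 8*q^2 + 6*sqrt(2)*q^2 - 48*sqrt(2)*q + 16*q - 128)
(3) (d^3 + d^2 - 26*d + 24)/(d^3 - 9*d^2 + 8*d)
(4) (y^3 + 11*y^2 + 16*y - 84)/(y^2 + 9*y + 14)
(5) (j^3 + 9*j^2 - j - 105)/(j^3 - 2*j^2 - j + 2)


(1) = (c + 5)/(c^2 - 11*c + 28)
(2) = (q^2 + q*(-3 + 4*sqrt(2)) - 12*sqrt(2))/(q^2 + q*(-8 + 2*sqrt(2)) - 16*sqrt(2))
(3) = (d^2 + 2*d - 24)/(d^2 - 8*d)
(4) = (y^2 + 4*y - 12)/(y + 2)
(5) = (j^3 + 9*j^2 - j - 105)/(j^3 - 2*j^2 - j + 2)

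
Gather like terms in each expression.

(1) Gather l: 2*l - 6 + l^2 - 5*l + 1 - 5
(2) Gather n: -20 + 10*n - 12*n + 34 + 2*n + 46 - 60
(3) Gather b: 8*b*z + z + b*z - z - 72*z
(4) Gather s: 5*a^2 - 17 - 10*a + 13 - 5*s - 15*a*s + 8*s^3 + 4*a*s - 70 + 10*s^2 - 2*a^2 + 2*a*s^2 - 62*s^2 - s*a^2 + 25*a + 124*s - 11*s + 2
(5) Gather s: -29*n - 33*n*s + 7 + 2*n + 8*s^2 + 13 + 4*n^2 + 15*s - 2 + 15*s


(1) = l^2 - 3*l - 10
(2) = 0
(3) = 9*b*z - 72*z
(4) = 3*a^2 + 15*a + 8*s^3 + s^2*(2*a - 52) + s*(-a^2 - 11*a + 108) - 72
(5) = 4*n^2 - 27*n + 8*s^2 + s*(30 - 33*n) + 18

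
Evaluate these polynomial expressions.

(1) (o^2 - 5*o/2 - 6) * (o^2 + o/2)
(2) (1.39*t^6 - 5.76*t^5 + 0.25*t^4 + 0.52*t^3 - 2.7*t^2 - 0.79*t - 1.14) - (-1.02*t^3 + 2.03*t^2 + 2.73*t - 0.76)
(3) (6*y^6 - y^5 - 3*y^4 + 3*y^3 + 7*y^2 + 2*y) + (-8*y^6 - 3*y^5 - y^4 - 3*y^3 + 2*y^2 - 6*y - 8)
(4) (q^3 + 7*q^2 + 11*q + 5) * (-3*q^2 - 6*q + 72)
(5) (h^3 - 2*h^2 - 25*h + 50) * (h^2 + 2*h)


(1) = o^4 - 2*o^3 - 29*o^2/4 - 3*o
(2) = 1.39*t^6 - 5.76*t^5 + 0.25*t^4 + 1.54*t^3 - 4.73*t^2 - 3.52*t - 0.38
(3) = -2*y^6 - 4*y^5 - 4*y^4 + 9*y^2 - 4*y - 8
(4) = -3*q^5 - 27*q^4 - 3*q^3 + 423*q^2 + 762*q + 360
(5) = h^5 - 29*h^3 + 100*h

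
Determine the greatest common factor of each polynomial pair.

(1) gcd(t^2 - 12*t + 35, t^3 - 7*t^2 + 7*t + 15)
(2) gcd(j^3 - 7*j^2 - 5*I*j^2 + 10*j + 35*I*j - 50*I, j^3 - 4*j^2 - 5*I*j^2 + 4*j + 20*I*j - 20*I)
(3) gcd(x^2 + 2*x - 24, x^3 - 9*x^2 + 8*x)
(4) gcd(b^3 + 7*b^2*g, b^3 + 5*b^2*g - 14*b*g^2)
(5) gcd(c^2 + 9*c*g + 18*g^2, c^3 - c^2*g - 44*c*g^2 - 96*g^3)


(1) = gcd((t - 7)*(t - 5), (t - 5)*(t - 3)*(t + 1)) = t - 5
(2) = gcd((j - 5)*(j - 2)*(j - 5*I), (j - 2)^2*(j - 5*I)) = j^2 + j*(-2 - 5*I) + 10*I
(3) = 1
(4) = gcd(b^2*(b + 7*g), b*(b - 2*g)*(b + 7*g)) = b^2 + 7*b*g
(5) = c + 3*g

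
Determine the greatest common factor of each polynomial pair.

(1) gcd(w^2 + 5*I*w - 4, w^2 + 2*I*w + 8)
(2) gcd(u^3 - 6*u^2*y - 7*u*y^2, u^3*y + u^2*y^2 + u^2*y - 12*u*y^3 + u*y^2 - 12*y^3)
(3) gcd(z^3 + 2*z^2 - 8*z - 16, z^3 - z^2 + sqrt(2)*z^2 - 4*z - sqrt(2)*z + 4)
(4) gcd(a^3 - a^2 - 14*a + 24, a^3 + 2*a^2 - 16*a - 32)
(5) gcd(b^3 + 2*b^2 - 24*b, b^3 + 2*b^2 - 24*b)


(1) = gcd((w + I)*(w + 4*I), (w - 2*I)*(w + 4*I)) = w + 4*I
(2) = gcd(u*(u - 7*y)*(u + y), (u - 3*y)*(u + 4*y)*(u*y + y)) = 1
(3) = z + 2*sqrt(2)
(4) = gcd((a - 3)*(a - 2)*(a + 4), (a - 4)*(a + 2)*(a + 4)) = a + 4
(5) = gcd(b*(b - 4)*(b + 6), b*(b - 4)*(b + 6)) = b^3 + 2*b^2 - 24*b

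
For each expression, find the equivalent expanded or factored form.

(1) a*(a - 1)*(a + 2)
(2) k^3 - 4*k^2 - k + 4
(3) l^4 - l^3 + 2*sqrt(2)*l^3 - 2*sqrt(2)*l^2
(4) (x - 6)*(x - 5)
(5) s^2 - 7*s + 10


(1) = a^3 + a^2 - 2*a
(2) = (k - 4)*(k - 1)*(k + 1)
(3) = l^2*(l - 1)*(l + 2*sqrt(2))
(4) = x^2 - 11*x + 30
(5) = (s - 5)*(s - 2)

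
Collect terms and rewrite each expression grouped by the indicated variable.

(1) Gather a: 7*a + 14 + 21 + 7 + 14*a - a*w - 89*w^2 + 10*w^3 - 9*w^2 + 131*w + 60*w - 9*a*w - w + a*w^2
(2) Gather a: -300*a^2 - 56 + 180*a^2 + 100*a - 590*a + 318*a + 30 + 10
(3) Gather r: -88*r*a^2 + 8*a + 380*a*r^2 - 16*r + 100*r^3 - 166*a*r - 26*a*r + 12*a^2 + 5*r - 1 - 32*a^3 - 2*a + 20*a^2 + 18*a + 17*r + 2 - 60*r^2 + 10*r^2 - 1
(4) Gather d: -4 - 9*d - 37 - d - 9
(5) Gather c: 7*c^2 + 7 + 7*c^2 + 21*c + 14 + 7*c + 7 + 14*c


(1) = a*(w^2 - 10*w + 21) + 10*w^3 - 98*w^2 + 190*w + 42
(2) = -120*a^2 - 172*a - 16
(3) = -32*a^3 + 32*a^2 + 24*a + 100*r^3 + r^2*(380*a - 50) + r*(-88*a^2 - 192*a + 6)
(4) = -10*d - 50
(5) = 14*c^2 + 42*c + 28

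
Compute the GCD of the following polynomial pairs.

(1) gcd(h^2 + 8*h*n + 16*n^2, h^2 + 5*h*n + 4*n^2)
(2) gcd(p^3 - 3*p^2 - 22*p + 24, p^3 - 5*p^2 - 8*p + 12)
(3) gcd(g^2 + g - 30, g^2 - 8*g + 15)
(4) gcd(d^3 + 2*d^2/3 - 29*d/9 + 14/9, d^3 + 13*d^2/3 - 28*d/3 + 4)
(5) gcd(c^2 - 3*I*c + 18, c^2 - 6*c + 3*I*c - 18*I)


(1) = h + 4*n
(2) = p^2 - 7*p + 6
(3) = g - 5
(4) = gcd((d - 1)*(d - 2/3)*(d + 7/3), (d - 1)*(d - 2/3)*(d + 6)) = d^2 - 5*d/3 + 2/3
(5) = c + 3*I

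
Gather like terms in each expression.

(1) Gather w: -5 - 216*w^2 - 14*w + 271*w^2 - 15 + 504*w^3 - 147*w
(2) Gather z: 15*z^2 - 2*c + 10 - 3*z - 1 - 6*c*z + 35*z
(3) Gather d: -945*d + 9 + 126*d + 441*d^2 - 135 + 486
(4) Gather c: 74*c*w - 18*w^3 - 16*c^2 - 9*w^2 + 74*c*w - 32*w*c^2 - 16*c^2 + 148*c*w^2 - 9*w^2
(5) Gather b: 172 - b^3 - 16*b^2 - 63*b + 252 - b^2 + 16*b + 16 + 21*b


(1) = 504*w^3 + 55*w^2 - 161*w - 20
(2) = -2*c + 15*z^2 + z*(32 - 6*c) + 9
(3) = 441*d^2 - 819*d + 360
(4) = c^2*(-32*w - 32) + c*(148*w^2 + 148*w) - 18*w^3 - 18*w^2
(5) = -b^3 - 17*b^2 - 26*b + 440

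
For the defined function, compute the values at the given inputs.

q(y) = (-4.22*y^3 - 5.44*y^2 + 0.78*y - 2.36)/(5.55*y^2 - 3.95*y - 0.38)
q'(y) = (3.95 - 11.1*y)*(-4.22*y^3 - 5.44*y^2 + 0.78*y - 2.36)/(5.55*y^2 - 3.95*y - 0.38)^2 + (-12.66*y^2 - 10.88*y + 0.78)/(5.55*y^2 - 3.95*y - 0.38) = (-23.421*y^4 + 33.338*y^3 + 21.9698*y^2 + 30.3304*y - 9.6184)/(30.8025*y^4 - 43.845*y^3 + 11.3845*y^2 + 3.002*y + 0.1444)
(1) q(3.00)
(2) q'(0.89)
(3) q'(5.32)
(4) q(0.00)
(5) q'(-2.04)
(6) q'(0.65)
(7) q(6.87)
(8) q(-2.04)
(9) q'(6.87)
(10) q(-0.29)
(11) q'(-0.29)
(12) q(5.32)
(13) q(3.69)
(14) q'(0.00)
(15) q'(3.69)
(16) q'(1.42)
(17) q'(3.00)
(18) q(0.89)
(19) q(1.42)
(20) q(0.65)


(1) = -4.32
(2) = 173.89
(3) = -0.70
(4) = 6.21
(5) = -0.71
(6) = 67.06
(7) = -6.92
(8) = 0.30
(9) = -0.73
(10) = -2.39
(11) = -11.55
(12) = -5.80
(13) = -4.71
(14) = -66.61
(15) = -0.62
(16) = 2.88
(17) = -0.50
(18) = -17.88
(19) = -4.67
(20) = 8.81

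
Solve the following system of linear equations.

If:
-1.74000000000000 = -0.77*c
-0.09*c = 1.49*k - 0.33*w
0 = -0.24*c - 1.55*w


Then:
c = 2.26
k = -0.21
w = -0.35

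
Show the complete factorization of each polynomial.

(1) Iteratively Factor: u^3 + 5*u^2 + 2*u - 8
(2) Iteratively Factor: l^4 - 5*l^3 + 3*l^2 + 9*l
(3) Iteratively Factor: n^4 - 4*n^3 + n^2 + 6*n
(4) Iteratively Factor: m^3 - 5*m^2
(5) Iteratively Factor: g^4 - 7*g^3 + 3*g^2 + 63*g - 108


(1) = (u + 2)*(u^2 + 3*u - 4) = (u - 1)*(u + 2)*(u + 4)
(2) = (l + 1)*(l^3 - 6*l^2 + 9*l) = (l - 3)*(l + 1)*(l^2 - 3*l) = (l - 3)^2*(l + 1)*(l)
(3) = (n - 3)*(n^3 - n^2 - 2*n) = (n - 3)*(n + 1)*(n^2 - 2*n) = n*(n - 3)*(n + 1)*(n - 2)
(4) = (m - 5)*(m^2) = m*(m - 5)*(m)
(5) = (g - 3)*(g^3 - 4*g^2 - 9*g + 36) = (g - 3)*(g + 3)*(g^2 - 7*g + 12) = (g - 4)*(g - 3)*(g + 3)*(g - 3)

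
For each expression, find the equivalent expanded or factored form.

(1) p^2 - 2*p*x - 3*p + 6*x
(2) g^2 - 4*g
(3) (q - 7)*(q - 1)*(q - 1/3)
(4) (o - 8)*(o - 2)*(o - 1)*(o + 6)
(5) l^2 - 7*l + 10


(1) = (p - 3)*(p - 2*x)
(2) = g*(g - 4)
(3) = q^3 - 25*q^2/3 + 29*q/3 - 7/3
(4) = o^4 - 5*o^3 - 40*o^2 + 140*o - 96
(5) = (l - 5)*(l - 2)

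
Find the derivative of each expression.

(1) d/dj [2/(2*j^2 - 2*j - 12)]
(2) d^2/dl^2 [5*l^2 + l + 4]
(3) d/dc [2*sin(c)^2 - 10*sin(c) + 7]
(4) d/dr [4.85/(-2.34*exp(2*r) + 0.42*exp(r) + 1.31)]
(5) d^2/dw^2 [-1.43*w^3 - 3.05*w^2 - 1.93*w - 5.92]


(1) = (1 - 2*j)/(-j^2 + j + 6)^2
(2) = 10
(3) = 2*(2*sin(c) - 5)*cos(c)
(4) = (22.698*exp(r) - 2.037)*exp(r)/(-2.34*exp(2*r) + 0.42*exp(r) + 1.31)^2
(5) = -8.58*w - 6.1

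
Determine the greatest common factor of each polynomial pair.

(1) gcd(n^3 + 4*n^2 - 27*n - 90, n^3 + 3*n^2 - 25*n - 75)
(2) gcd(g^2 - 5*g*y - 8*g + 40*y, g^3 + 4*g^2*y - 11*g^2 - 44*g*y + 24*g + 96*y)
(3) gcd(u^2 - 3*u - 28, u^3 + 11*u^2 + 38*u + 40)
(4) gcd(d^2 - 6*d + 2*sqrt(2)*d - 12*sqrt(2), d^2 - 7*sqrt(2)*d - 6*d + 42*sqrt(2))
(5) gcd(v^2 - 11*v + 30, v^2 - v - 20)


(1) = gcd((n - 5)*(n + 3)*(n + 6), (n - 5)*(n + 3)*(n + 5)) = n^2 - 2*n - 15
(2) = gcd((g - 8)*(g - 5*y), (g - 8)*(g - 3)*(g + 4*y)) = g - 8
(3) = gcd((u - 7)*(u + 4), (u + 2)*(u + 4)*(u + 5)) = u + 4
(4) = gcd((d - 6)*(d + 2*sqrt(2)), (d - 6)*(d - 7*sqrt(2))) = d - 6
(5) = gcd((v - 6)*(v - 5), (v - 5)*(v + 4)) = v - 5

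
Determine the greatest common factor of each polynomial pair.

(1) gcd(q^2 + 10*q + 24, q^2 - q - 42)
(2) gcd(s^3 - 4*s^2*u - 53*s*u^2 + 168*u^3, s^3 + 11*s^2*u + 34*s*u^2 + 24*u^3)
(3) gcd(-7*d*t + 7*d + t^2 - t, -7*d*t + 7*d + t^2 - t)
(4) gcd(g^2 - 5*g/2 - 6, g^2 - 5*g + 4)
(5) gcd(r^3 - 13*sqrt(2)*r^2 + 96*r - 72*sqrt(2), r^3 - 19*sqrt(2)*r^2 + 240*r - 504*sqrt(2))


(1) = q + 6
(2) = 1
(3) = -7*d*t + 7*d + t^2 - t
(4) = gcd((g - 4)*(g + 3/2), (g - 4)*(g - 1)) = g - 4
(5) = gcd((r - 6*sqrt(2))^2*(r - sqrt(2)), (r - 7*sqrt(2))*(r - 6*sqrt(2))^2) = r^2 - 12*sqrt(2)*r + 72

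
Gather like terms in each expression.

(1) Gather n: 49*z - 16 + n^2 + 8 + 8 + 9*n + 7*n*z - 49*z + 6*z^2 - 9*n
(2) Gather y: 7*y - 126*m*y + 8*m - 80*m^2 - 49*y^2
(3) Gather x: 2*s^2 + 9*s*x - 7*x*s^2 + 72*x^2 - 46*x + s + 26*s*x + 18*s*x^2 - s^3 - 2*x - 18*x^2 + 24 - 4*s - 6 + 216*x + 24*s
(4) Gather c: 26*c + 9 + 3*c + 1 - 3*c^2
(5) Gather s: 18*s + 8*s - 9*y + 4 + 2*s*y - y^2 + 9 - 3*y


(1) = n^2 + 7*n*z + 6*z^2
(2) = -80*m^2 + 8*m - 49*y^2 + y*(7 - 126*m)
(3) = -s^3 + 2*s^2 + 21*s + x^2*(18*s + 54) + x*(-7*s^2 + 35*s + 168) + 18
(4) = -3*c^2 + 29*c + 10
(5) = s*(2*y + 26) - y^2 - 12*y + 13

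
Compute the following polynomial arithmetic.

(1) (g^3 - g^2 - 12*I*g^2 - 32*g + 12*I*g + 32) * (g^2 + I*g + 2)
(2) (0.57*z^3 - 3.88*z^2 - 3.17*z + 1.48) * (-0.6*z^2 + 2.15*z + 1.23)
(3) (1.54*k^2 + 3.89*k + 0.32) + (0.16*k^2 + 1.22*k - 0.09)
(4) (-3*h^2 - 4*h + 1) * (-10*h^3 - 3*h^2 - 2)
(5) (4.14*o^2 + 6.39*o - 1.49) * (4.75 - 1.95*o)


(1) = g^5 - g^4 - 11*I*g^4 - 18*g^3 + 11*I*g^3 + 18*g^2 - 56*I*g^2 - 64*g + 56*I*g + 64
(2) = -0.342*z^5 + 3.5535*z^4 - 5.7389*z^3 - 12.4759*z^2 - 0.7171*z + 1.8204
(3) = 1.7*k^2 + 5.11*k + 0.23
(4) = 30*h^5 + 49*h^4 + 2*h^3 + 3*h^2 + 8*h - 2
(5) = -8.073*o^3 + 7.2045*o^2 + 33.258*o - 7.0775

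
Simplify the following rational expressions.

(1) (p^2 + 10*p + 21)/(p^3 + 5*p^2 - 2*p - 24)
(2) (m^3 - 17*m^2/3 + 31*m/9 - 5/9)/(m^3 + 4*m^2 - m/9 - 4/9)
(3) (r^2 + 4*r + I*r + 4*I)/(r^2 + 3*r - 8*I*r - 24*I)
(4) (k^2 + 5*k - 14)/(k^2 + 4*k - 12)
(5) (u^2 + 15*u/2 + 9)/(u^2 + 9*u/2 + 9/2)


(1) = (p + 7)/(p^2 + 2*p - 8)
(2) = (3*m^2 - 16*m + 5)/(3*m^2 + 13*m + 4)
(3) = (r^2 + r*(4 + I) + 4*I)/(r^2 + r*(3 - 8*I) - 24*I)
(4) = (k + 7)/(k + 6)
(5) = (u + 6)/(u + 3)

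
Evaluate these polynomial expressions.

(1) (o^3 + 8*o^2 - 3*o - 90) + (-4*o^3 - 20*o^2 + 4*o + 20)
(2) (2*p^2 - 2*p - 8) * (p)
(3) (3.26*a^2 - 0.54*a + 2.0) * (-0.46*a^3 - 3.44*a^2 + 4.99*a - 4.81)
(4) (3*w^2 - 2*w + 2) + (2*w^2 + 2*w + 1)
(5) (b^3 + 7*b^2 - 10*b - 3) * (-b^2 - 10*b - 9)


(1) = -3*o^3 - 12*o^2 + o - 70
(2) = 2*p^3 - 2*p^2 - 8*p
(3) = -1.4996*a^5 - 10.966*a^4 + 17.205*a^3 - 25.2552*a^2 + 12.5774*a - 9.62
(4) = 5*w^2 + 3
(5) = -b^5 - 17*b^4 - 69*b^3 + 40*b^2 + 120*b + 27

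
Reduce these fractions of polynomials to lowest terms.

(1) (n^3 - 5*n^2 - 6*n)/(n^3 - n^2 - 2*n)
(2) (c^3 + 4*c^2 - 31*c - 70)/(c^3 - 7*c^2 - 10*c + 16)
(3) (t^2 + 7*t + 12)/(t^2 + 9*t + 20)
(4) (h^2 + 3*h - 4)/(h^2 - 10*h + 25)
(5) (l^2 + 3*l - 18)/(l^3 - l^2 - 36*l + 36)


(1) = (n - 6)/(n - 2)
(2) = (c^2 + 2*c - 35)/(c^2 - 9*c + 8)
(3) = (t + 3)/(t + 5)
(4) = (h^2 + 3*h - 4)/(h^2 - 10*h + 25)
(5) = (l - 3)/(l^2 - 7*l + 6)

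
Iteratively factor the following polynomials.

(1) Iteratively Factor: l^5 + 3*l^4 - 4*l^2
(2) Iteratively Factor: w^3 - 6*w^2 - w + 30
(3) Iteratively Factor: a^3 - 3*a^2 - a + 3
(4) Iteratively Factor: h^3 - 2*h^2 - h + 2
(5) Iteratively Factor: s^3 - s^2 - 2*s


(1) = (l + 2)*(l^4 + l^3 - 2*l^2) = (l - 1)*(l + 2)*(l^3 + 2*l^2) = l*(l - 1)*(l + 2)*(l^2 + 2*l) = l*(l - 1)*(l + 2)^2*(l)
(2) = (w - 5)*(w^2 - w - 6) = (w - 5)*(w + 2)*(w - 3)
(3) = (a - 1)*(a^2 - 2*a - 3) = (a - 1)*(a + 1)*(a - 3)
(4) = (h - 1)*(h^2 - h - 2) = (h - 1)*(h + 1)*(h - 2)
(5) = (s + 1)*(s^2 - 2*s) = (s - 2)*(s + 1)*(s)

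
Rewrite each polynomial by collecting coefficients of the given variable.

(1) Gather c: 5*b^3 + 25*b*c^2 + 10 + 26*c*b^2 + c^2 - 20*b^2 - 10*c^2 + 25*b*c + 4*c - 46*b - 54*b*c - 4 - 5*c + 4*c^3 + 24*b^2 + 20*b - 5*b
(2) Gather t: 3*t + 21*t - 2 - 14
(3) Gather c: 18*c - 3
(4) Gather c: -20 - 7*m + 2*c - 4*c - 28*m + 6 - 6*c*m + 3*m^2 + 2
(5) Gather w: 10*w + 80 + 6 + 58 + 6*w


(1) = 5*b^3 + 4*b^2 - 31*b + 4*c^3 + c^2*(25*b - 9) + c*(26*b^2 - 29*b - 1) + 6
(2) = 24*t - 16
(3) = 18*c - 3
(4) = c*(-6*m - 2) + 3*m^2 - 35*m - 12
(5) = 16*w + 144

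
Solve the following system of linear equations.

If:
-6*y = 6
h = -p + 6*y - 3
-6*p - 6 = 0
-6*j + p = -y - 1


Then:
h = -8
j = -1/6
p = -1
y = -1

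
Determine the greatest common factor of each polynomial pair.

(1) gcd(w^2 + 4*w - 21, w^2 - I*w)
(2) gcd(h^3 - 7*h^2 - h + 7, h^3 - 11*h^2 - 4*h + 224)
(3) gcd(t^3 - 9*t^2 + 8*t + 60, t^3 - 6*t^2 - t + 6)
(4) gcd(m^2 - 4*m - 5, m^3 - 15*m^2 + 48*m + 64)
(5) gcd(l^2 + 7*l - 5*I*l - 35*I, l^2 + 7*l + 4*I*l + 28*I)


(1) = gcd((w - 3)*(w + 7), w*(w - I)) = 1
(2) = gcd((h - 7)*(h - 1)*(h + 1), (h - 8)*(h - 7)*(h + 4)) = h - 7
(3) = t - 6
(4) = m + 1
(5) = l + 7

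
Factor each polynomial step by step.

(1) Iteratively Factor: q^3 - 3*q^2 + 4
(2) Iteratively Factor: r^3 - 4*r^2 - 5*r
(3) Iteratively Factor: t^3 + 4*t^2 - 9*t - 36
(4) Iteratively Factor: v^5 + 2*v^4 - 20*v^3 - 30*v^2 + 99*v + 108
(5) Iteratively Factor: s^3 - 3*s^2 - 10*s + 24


(1) = (q - 2)*(q^2 - q - 2) = (q - 2)*(q + 1)*(q - 2)
(2) = (r + 1)*(r^2 - 5*r) = (r - 5)*(r + 1)*(r)
(3) = (t - 3)*(t^2 + 7*t + 12) = (t - 3)*(t + 3)*(t + 4)
(4) = (v - 3)*(v^4 + 5*v^3 - 5*v^2 - 45*v - 36) = (v - 3)*(v + 1)*(v^3 + 4*v^2 - 9*v - 36) = (v - 3)*(v + 1)*(v + 4)*(v^2 - 9) = (v - 3)^2*(v + 1)*(v + 4)*(v + 3)
(5) = (s - 2)*(s^2 - s - 12) = (s - 2)*(s + 3)*(s - 4)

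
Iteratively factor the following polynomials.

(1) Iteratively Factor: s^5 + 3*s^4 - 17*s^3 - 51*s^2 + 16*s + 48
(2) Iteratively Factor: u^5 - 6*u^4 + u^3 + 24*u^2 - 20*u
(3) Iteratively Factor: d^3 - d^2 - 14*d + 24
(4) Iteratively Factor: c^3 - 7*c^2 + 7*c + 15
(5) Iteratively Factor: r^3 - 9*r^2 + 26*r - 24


(1) = (s - 1)*(s^4 + 4*s^3 - 13*s^2 - 64*s - 48) = (s - 4)*(s - 1)*(s^3 + 8*s^2 + 19*s + 12) = (s - 4)*(s - 1)*(s + 4)*(s^2 + 4*s + 3) = (s - 4)*(s - 1)*(s + 1)*(s + 4)*(s + 3)
(2) = (u - 1)*(u^4 - 5*u^3 - 4*u^2 + 20*u) = (u - 5)*(u - 1)*(u^3 - 4*u) = (u - 5)*(u - 1)*(u + 2)*(u^2 - 2*u) = u*(u - 5)*(u - 1)*(u + 2)*(u - 2)
(3) = (d - 3)*(d^2 + 2*d - 8) = (d - 3)*(d - 2)*(d + 4)
(4) = (c - 3)*(c^2 - 4*c - 5) = (c - 3)*(c + 1)*(c - 5)
(5) = (r - 2)*(r^2 - 7*r + 12) = (r - 3)*(r - 2)*(r - 4)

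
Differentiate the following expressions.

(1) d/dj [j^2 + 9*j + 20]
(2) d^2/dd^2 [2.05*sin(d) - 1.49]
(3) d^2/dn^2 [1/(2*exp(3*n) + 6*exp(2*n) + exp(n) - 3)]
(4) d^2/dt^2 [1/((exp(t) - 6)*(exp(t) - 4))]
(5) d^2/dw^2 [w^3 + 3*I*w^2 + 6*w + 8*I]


(1) = 2*j + 9
(2) = -2.05*sin(d)
(3) = (2*(6*exp(2*n) + 12*exp(n) + 1)^2*exp(n) - (18*exp(2*n) + 24*exp(n) + 1)*(2*exp(3*n) + 6*exp(2*n) + exp(n) - 3))*exp(n)/(2*exp(3*n) + 6*exp(2*n) + exp(n) - 3)^3
(4) = (4*exp(3*t) - 30*exp(2*t) + 4*exp(t) + 240)*exp(t)/(exp(6*t) - 30*exp(5*t) + 372*exp(4*t) - 2440*exp(3*t) + 8928*exp(2*t) - 17280*exp(t) + 13824)
(5) = 6*w + 6*I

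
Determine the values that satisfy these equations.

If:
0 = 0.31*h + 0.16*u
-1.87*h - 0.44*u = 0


Then:
h = 0.00
u = 0.00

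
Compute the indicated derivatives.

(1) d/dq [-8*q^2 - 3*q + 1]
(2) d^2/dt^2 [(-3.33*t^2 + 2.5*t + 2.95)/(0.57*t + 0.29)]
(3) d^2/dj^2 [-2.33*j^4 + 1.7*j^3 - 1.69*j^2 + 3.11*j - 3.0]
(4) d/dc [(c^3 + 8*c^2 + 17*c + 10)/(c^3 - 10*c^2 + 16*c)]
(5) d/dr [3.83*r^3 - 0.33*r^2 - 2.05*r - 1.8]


(1) = -16*q - 3
(2) = 0.530304/(0.185193*t^3 + 0.282663*t^2 + 0.143811*t + 0.024389)
(3) = -27.96*j^2 + 10.2*j - 3.38
(4) = 2*(-9*c^4 - c^3 + 134*c^2 + 100*c - 80)/(c^2*(c^4 - 20*c^3 + 132*c^2 - 320*c + 256))
(5) = 11.49*r^2 - 0.66*r - 2.05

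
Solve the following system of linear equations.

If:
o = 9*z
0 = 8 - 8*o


Then:
o = 1
z = 1/9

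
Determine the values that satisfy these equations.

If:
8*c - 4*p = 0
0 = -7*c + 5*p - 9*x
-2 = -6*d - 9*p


Then:
c = 3*x
d = 1/3 - 9*x
p = 6*x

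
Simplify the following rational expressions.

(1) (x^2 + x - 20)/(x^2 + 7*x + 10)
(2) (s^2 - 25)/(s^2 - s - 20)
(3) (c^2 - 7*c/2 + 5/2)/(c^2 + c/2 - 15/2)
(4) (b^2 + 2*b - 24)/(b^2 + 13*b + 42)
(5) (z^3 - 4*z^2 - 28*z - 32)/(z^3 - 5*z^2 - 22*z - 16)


(1) = (x - 4)/(x + 2)
(2) = (s + 5)/(s + 4)
(3) = (c - 1)/(c + 3)
(4) = (b - 4)/(b + 7)
(5) = (z + 2)/(z + 1)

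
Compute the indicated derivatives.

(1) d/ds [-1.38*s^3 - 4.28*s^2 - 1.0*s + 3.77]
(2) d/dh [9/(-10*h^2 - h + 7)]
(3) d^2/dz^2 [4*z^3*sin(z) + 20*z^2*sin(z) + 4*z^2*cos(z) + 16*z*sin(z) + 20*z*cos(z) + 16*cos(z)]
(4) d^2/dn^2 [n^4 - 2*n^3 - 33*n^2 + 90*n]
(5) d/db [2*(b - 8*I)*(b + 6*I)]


(1) = -4.14*s^2 - 8.56*s - 1.0
(2) = 9*(20*h + 1)/(10*h^2 + h - 7)^2
(3) = -4*z^3*sin(z) + 20*sqrt(2)*z^2*cos(z + pi/4) - 8*z*sin(z) + 60*z*cos(z) + 24*cos(z)
(4) = 12*n^2 - 12*n - 66
(5) = 4*b - 4*I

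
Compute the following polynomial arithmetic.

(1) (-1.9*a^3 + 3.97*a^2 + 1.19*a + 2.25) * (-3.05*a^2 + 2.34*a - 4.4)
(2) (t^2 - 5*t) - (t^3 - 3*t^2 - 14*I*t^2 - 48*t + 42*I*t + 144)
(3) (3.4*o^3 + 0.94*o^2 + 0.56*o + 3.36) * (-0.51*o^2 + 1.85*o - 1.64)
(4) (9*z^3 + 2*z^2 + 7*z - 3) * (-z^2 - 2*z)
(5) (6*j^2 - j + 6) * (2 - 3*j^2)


(1) = 5.795*a^5 - 16.5545*a^4 + 14.0203*a^3 - 21.5459*a^2 + 0.029*a - 9.9
(2) = -t^3 + 4*t^2 + 14*I*t^2 + 43*t - 42*I*t - 144
(3) = -1.734*o^5 + 5.8106*o^4 - 4.1226*o^3 - 2.2192*o^2 + 5.2976*o - 5.5104
(4) = -9*z^5 - 20*z^4 - 11*z^3 - 11*z^2 + 6*z
(5) = -18*j^4 + 3*j^3 - 6*j^2 - 2*j + 12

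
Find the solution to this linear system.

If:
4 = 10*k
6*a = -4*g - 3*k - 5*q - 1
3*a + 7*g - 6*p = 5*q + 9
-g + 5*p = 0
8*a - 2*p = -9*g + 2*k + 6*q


Then:
a = -13644/3545
g = 2998/709
k = 2/5
p = 2998/3545
q = 2821/3545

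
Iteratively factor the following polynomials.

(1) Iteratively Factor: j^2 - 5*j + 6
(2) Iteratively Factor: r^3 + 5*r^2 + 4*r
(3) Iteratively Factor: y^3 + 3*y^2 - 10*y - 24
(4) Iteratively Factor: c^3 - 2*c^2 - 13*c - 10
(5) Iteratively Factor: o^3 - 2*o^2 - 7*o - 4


(1) = (j - 2)*(j - 3)
(2) = (r + 4)*(r^2 + r) = r*(r + 4)*(r + 1)
(3) = (y - 3)*(y^2 + 6*y + 8) = (y - 3)*(y + 4)*(y + 2)
(4) = (c + 2)*(c^2 - 4*c - 5) = (c + 1)*(c + 2)*(c - 5)
(5) = (o + 1)*(o^2 - 3*o - 4) = (o + 1)^2*(o - 4)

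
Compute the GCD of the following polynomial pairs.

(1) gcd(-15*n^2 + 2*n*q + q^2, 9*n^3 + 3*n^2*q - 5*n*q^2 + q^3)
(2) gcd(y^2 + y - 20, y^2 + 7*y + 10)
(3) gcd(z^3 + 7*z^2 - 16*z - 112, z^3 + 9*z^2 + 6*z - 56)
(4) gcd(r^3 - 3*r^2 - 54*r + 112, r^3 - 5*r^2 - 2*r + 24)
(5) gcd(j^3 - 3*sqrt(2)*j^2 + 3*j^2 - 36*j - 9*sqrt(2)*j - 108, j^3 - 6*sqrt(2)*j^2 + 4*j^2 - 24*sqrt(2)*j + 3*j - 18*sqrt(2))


(1) = gcd((-3*n + q)*(5*n + q), (-3*n + q)^2*(n + q)) = -3*n + q
(2) = gcd((y - 4)*(y + 5), (y + 2)*(y + 5)) = y + 5
(3) = z^2 + 11*z + 28
(4) = 1
(5) = j^2 + j*(3 - 6*sqrt(2)) - 18*sqrt(2)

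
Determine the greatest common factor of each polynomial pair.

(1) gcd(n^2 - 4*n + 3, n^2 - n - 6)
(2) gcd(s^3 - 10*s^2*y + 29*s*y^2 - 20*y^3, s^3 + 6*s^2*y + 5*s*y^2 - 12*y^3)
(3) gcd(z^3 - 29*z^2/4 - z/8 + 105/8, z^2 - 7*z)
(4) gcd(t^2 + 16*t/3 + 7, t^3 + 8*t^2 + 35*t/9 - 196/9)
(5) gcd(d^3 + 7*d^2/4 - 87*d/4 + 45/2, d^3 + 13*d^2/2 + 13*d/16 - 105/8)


(1) = n - 3
(2) = gcd((s - 5*y)*(s - 4*y)*(s - y), (s - y)*(s + 3*y)*(s + 4*y)) = -s + y
(3) = gcd((z - 7)*(z - 3/2)*(z + 5/4), z*(z - 7)) = z - 7
(4) = t + 7/3
(5) = d^2 + 19*d/4 - 15/2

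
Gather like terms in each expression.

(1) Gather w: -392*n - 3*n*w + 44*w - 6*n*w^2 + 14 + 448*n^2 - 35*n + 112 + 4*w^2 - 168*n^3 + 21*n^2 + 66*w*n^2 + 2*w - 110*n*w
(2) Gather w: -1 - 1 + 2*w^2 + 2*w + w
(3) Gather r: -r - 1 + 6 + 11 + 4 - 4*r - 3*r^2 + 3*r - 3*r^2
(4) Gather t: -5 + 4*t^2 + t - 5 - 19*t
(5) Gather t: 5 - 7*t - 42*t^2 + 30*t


(1) = -168*n^3 + 469*n^2 - 427*n + w^2*(4 - 6*n) + w*(66*n^2 - 113*n + 46) + 126
(2) = 2*w^2 + 3*w - 2
(3) = -6*r^2 - 2*r + 20
(4) = 4*t^2 - 18*t - 10
(5) = -42*t^2 + 23*t + 5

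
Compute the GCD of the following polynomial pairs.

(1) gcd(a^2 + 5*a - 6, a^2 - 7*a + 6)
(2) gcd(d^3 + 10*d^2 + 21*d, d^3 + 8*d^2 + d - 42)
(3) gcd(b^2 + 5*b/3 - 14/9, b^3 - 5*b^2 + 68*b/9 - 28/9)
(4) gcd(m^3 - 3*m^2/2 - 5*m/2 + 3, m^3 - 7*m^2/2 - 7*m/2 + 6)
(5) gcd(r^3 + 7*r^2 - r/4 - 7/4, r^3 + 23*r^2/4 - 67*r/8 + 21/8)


(1) = a - 1
(2) = gcd(d*(d + 3)*(d + 7), (d - 2)*(d + 3)*(d + 7)) = d^2 + 10*d + 21
(3) = b - 2/3
(4) = m^2 + m/2 - 3/2
(5) = r^2 + 13*r/2 - 7/2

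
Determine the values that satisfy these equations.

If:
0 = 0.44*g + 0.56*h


Then:
g = -1.27272727272727*h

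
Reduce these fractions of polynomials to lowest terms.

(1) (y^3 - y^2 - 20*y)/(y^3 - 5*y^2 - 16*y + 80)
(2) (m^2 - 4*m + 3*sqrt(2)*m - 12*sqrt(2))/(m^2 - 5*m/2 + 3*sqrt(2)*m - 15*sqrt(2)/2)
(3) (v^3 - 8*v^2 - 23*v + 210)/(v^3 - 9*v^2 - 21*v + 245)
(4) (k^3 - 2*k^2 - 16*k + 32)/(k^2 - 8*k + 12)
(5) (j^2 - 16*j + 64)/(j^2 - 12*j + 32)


(1) = y/(y - 4)
(2) = (2*m - 8)/(2*m - 5)
(3) = (v - 6)/(v - 7)
(4) = (k^2 - 16)/(k - 6)
(5) = (j - 8)/(j - 4)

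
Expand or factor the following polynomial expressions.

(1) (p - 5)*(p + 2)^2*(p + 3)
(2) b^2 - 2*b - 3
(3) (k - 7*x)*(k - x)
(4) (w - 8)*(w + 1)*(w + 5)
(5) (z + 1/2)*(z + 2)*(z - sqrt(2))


(1) = p^4 + 2*p^3 - 19*p^2 - 68*p - 60
(2) = (b - 3)*(b + 1)
(3) = k^2 - 8*k*x + 7*x^2
(4) = w^3 - 2*w^2 - 43*w - 40
(5) = z^3 - sqrt(2)*z^2 + 5*z^2/2 - 5*sqrt(2)*z/2 + z - sqrt(2)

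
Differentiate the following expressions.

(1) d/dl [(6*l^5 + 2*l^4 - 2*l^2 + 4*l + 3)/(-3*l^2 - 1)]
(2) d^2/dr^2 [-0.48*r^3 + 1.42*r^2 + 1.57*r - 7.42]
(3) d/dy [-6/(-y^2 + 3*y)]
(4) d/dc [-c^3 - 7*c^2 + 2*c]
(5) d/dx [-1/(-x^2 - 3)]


(1) = 2*(-27*l^6 - 6*l^5 - 15*l^4 - 4*l^3 + 6*l^2 + 11*l - 2)/(9*l^4 + 6*l^2 + 1)
(2) = 2.84 - 2.88*r
(3) = 6*(3 - 2*y)/(y^2*(y - 3)^2)
(4) = -3*c^2 - 14*c + 2
(5) = -2*x/(x^2 + 3)^2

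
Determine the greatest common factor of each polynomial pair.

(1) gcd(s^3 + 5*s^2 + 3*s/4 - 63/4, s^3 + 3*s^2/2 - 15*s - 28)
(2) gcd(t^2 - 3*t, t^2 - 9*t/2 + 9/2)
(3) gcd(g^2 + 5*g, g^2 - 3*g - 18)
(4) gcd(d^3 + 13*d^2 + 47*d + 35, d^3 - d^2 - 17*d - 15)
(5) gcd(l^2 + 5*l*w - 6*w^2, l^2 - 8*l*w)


(1) = gcd((s - 3/2)*(s + 3)*(s + 7/2), (s - 4)*(s + 2)*(s + 7/2)) = s + 7/2
(2) = t - 3
(3) = gcd(g*(g + 5), (g - 6)*(g + 3)) = 1
(4) = gcd((d + 1)*(d + 5)*(d + 7), (d - 5)*(d + 1)*(d + 3)) = d + 1
(5) = gcd((l - w)*(l + 6*w), l*(l - 8*w)) = 1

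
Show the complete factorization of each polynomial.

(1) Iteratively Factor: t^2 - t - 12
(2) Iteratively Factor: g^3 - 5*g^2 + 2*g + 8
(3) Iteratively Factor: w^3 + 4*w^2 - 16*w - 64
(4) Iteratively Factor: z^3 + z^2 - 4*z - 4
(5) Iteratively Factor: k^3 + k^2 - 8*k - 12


(1) = (t + 3)*(t - 4)
(2) = (g - 2)*(g^2 - 3*g - 4) = (g - 2)*(g + 1)*(g - 4)
(3) = (w + 4)*(w^2 - 16) = (w - 4)*(w + 4)*(w + 4)
(4) = (z - 2)*(z^2 + 3*z + 2) = (z - 2)*(z + 2)*(z + 1)
(5) = (k + 2)*(k^2 - k - 6) = (k - 3)*(k + 2)*(k + 2)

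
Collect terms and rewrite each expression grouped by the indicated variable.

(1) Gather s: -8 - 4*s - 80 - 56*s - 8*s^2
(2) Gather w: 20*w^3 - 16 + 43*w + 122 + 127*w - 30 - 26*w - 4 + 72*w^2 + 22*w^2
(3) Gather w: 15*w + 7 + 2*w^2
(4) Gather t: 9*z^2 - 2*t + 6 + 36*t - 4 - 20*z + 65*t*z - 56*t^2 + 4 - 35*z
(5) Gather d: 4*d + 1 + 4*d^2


(1) = -8*s^2 - 60*s - 88
(2) = 20*w^3 + 94*w^2 + 144*w + 72
(3) = 2*w^2 + 15*w + 7
(4) = -56*t^2 + t*(65*z + 34) + 9*z^2 - 55*z + 6
(5) = 4*d^2 + 4*d + 1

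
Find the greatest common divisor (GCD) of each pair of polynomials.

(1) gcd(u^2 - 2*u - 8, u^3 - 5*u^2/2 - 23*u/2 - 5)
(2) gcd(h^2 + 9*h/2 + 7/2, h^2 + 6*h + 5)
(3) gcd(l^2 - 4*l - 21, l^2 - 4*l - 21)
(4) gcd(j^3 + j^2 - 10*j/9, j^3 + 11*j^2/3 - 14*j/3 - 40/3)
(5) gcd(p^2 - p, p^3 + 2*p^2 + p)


(1) = u + 2
(2) = gcd((h + 1)*(h + 7/2), (h + 1)*(h + 5)) = h + 1
(3) = gcd((l - 7)*(l + 3), (l - 7)*(l + 3)) = l^2 - 4*l - 21
(4) = gcd(j*(j - 2/3)*(j + 5/3), (j - 2)*(j + 5/3)*(j + 4)) = j + 5/3
(5) = gcd(p*(p - 1), p*(p + 1)^2) = p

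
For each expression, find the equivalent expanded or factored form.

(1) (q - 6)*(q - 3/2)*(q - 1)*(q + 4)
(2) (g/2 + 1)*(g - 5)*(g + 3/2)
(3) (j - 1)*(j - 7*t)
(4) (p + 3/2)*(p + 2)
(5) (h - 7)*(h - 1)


(1) = q^4 - 9*q^3/2 - 35*q^2/2 + 57*q - 36
(2) = g^3/2 - 3*g^2/4 - 29*g/4 - 15/2
(3) = j^2 - 7*j*t - j + 7*t
(4) = p^2 + 7*p/2 + 3
(5) = h^2 - 8*h + 7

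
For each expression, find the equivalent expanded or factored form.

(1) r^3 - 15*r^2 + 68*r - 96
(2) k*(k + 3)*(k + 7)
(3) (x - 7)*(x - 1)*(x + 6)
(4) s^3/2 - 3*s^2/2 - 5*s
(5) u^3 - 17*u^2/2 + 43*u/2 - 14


(1) = (r - 8)*(r - 4)*(r - 3)
(2) = k^3 + 10*k^2 + 21*k
(3) = x^3 - 2*x^2 - 41*x + 42
(4) = s*(s/2 + 1)*(s - 5)
(5) = (u - 4)*(u - 7/2)*(u - 1)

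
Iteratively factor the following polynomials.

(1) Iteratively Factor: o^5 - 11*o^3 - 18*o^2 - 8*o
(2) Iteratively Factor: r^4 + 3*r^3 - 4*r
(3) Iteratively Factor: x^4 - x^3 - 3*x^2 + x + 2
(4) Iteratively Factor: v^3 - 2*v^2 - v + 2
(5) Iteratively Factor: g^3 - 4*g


(1) = (o + 2)*(o^4 - 2*o^3 - 7*o^2 - 4*o) = (o + 1)*(o + 2)*(o^3 - 3*o^2 - 4*o) = o*(o + 1)*(o + 2)*(o^2 - 3*o - 4) = o*(o + 1)^2*(o + 2)*(o - 4)
(2) = (r)*(r^3 + 3*r^2 - 4) = r*(r + 2)*(r^2 + r - 2) = r*(r + 2)^2*(r - 1)
(3) = (x - 2)*(x^3 + x^2 - x - 1) = (x - 2)*(x + 1)*(x^2 - 1) = (x - 2)*(x - 1)*(x + 1)*(x + 1)
(4) = (v - 1)*(v^2 - v - 2) = (v - 1)*(v + 1)*(v - 2)
(5) = (g)*(g^2 - 4) = g*(g + 2)*(g - 2)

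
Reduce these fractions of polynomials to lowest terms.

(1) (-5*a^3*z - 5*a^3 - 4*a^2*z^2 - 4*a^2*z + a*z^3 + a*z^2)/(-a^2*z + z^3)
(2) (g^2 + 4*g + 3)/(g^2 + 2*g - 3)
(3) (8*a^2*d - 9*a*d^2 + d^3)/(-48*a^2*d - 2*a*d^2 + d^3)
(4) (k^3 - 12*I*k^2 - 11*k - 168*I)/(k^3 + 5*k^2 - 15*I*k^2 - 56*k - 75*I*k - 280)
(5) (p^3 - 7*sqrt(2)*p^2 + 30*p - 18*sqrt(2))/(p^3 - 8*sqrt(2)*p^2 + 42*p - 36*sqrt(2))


(1) = (-5*a^2*z - 5*a^2 + a*z^2 + a*z)/(-a*z + z^2)
(2) = (g + 1)/(g - 1)
(3) = (-a + d)/(6*a + d)
(4) = (k + 3*I)/(k + 5)
(5) = (p - sqrt(2))/(p - 2*sqrt(2))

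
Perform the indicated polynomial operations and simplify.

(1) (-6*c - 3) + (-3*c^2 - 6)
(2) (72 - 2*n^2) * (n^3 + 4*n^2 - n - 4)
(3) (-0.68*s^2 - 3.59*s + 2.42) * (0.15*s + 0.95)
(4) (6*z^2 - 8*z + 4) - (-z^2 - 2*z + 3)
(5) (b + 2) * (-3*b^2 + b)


(1) = -3*c^2 - 6*c - 9
(2) = -2*n^5 - 8*n^4 + 74*n^3 + 296*n^2 - 72*n - 288
(3) = -0.102*s^3 - 1.1845*s^2 - 3.0475*s + 2.299
(4) = 7*z^2 - 6*z + 1
(5) = -3*b^3 - 5*b^2 + 2*b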